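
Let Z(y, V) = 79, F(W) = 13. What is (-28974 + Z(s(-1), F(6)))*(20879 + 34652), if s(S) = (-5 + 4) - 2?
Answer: -1604568245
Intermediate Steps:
s(S) = -3 (s(S) = -1 - 2 = -3)
(-28974 + Z(s(-1), F(6)))*(20879 + 34652) = (-28974 + 79)*(20879 + 34652) = -28895*55531 = -1604568245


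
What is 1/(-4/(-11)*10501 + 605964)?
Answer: 11/6707608 ≈ 1.6399e-6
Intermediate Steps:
1/(-4/(-11)*10501 + 605964) = 1/(-4*(-1/11)*10501 + 605964) = 1/((4/11)*10501 + 605964) = 1/(42004/11 + 605964) = 1/(6707608/11) = 11/6707608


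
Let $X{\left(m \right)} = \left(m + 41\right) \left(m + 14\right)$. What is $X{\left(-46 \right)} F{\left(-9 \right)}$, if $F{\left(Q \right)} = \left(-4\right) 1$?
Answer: $-640$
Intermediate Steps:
$X{\left(m \right)} = \left(14 + m\right) \left(41 + m\right)$ ($X{\left(m \right)} = \left(41 + m\right) \left(14 + m\right) = \left(14 + m\right) \left(41 + m\right)$)
$F{\left(Q \right)} = -4$
$X{\left(-46 \right)} F{\left(-9 \right)} = \left(574 + \left(-46\right)^{2} + 55 \left(-46\right)\right) \left(-4\right) = \left(574 + 2116 - 2530\right) \left(-4\right) = 160 \left(-4\right) = -640$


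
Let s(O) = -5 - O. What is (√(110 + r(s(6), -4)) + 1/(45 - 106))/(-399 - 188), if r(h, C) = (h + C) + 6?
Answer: 1/35807 - √101/587 ≈ -0.017093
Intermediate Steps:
r(h, C) = 6 + C + h (r(h, C) = (C + h) + 6 = 6 + C + h)
(√(110 + r(s(6), -4)) + 1/(45 - 106))/(-399 - 188) = (√(110 + (6 - 4 + (-5 - 1*6))) + 1/(45 - 106))/(-399 - 188) = (√(110 + (6 - 4 + (-5 - 6))) + 1/(-61))/(-587) = (√(110 + (6 - 4 - 11)) - 1/61)*(-1/587) = (√(110 - 9) - 1/61)*(-1/587) = (√101 - 1/61)*(-1/587) = (-1/61 + √101)*(-1/587) = 1/35807 - √101/587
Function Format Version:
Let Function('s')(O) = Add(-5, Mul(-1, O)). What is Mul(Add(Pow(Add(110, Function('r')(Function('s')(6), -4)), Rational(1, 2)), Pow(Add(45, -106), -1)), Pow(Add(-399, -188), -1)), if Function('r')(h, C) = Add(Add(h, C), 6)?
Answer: Add(Rational(1, 35807), Mul(Rational(-1, 587), Pow(101, Rational(1, 2)))) ≈ -0.017093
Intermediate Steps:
Function('r')(h, C) = Add(6, C, h) (Function('r')(h, C) = Add(Add(C, h), 6) = Add(6, C, h))
Mul(Add(Pow(Add(110, Function('r')(Function('s')(6), -4)), Rational(1, 2)), Pow(Add(45, -106), -1)), Pow(Add(-399, -188), -1)) = Mul(Add(Pow(Add(110, Add(6, -4, Add(-5, Mul(-1, 6)))), Rational(1, 2)), Pow(Add(45, -106), -1)), Pow(Add(-399, -188), -1)) = Mul(Add(Pow(Add(110, Add(6, -4, Add(-5, -6))), Rational(1, 2)), Pow(-61, -1)), Pow(-587, -1)) = Mul(Add(Pow(Add(110, Add(6, -4, -11)), Rational(1, 2)), Rational(-1, 61)), Rational(-1, 587)) = Mul(Add(Pow(Add(110, -9), Rational(1, 2)), Rational(-1, 61)), Rational(-1, 587)) = Mul(Add(Pow(101, Rational(1, 2)), Rational(-1, 61)), Rational(-1, 587)) = Mul(Add(Rational(-1, 61), Pow(101, Rational(1, 2))), Rational(-1, 587)) = Add(Rational(1, 35807), Mul(Rational(-1, 587), Pow(101, Rational(1, 2))))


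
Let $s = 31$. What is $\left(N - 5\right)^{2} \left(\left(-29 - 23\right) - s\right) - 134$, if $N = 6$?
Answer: $-217$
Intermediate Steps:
$\left(N - 5\right)^{2} \left(\left(-29 - 23\right) - s\right) - 134 = \left(6 - 5\right)^{2} \left(\left(-29 - 23\right) - 31\right) - 134 = 1^{2} \left(\left(-29 - 23\right) - 31\right) - 134 = 1 \left(-52 - 31\right) - 134 = 1 \left(-83\right) - 134 = -83 - 134 = -217$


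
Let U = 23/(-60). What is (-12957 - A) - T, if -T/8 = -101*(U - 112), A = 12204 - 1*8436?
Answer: 1111211/15 ≈ 74081.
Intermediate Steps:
A = 3768 (A = 12204 - 8436 = 3768)
U = -23/60 (U = 23*(-1/60) = -23/60 ≈ -0.38333)
T = -1362086/15 (T = -(-808)*(-23/60 - 112) = -(-808)*(-6743)/60 = -8*681043/60 = -1362086/15 ≈ -90806.)
(-12957 - A) - T = (-12957 - 1*3768) - 1*(-1362086/15) = (-12957 - 3768) + 1362086/15 = -16725 + 1362086/15 = 1111211/15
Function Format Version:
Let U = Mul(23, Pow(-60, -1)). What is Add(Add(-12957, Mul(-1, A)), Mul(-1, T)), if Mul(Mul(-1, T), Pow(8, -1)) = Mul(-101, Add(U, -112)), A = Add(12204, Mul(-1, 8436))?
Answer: Rational(1111211, 15) ≈ 74081.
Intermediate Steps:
A = 3768 (A = Add(12204, -8436) = 3768)
U = Rational(-23, 60) (U = Mul(23, Rational(-1, 60)) = Rational(-23, 60) ≈ -0.38333)
T = Rational(-1362086, 15) (T = Mul(-8, Mul(-101, Add(Rational(-23, 60), -112))) = Mul(-8, Mul(-101, Rational(-6743, 60))) = Mul(-8, Rational(681043, 60)) = Rational(-1362086, 15) ≈ -90806.)
Add(Add(-12957, Mul(-1, A)), Mul(-1, T)) = Add(Add(-12957, Mul(-1, 3768)), Mul(-1, Rational(-1362086, 15))) = Add(Add(-12957, -3768), Rational(1362086, 15)) = Add(-16725, Rational(1362086, 15)) = Rational(1111211, 15)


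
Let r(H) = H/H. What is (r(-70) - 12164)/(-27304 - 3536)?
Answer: 12163/30840 ≈ 0.39439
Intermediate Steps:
r(H) = 1
(r(-70) - 12164)/(-27304 - 3536) = (1 - 12164)/(-27304 - 3536) = -12163/(-30840) = -12163*(-1/30840) = 12163/30840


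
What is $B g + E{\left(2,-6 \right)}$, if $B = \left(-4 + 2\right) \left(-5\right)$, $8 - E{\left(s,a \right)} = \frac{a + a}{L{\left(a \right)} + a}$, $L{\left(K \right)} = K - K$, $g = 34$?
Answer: $346$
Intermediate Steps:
$L{\left(K \right)} = 0$
$E{\left(s,a \right)} = 6$ ($E{\left(s,a \right)} = 8 - \frac{a + a}{0 + a} = 8 - \frac{2 a}{a} = 8 - 2 = 6$)
$B = 10$ ($B = \left(-2\right) \left(-5\right) = 10$)
$B g + E{\left(2,-6 \right)} = 10 \cdot 34 + 6 = 340 + 6 = 346$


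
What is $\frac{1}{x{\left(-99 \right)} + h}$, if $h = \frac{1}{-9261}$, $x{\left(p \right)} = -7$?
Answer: $- \frac{9261}{64828} \approx -0.14285$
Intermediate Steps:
$h = - \frac{1}{9261} \approx -0.00010798$
$\frac{1}{x{\left(-99 \right)} + h} = \frac{1}{-7 - \frac{1}{9261}} = \frac{1}{- \frac{64828}{9261}} = - \frac{9261}{64828}$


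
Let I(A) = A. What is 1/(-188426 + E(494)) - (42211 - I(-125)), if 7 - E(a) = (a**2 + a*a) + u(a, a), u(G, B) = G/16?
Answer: -229129840808/5412175 ≈ -42336.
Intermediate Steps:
u(G, B) = G/16 (u(G, B) = G*(1/16) = G/16)
E(a) = 7 - 2*a**2 - a/16 (E(a) = 7 - ((a**2 + a*a) + a/16) = 7 - ((a**2 + a**2) + a/16) = 7 - (2*a**2 + a/16) = 7 + (-2*a**2 - a/16) = 7 - 2*a**2 - a/16)
1/(-188426 + E(494)) - (42211 - I(-125)) = 1/(-188426 + (7 - 2*494**2 - 1/16*494)) - (42211 - 1*(-125)) = 1/(-188426 + (7 - 2*244036 - 247/8)) - (42211 + 125) = 1/(-188426 + (7 - 488072 - 247/8)) - 1*42336 = 1/(-188426 - 3904767/8) - 42336 = 1/(-5412175/8) - 42336 = -8/5412175 - 42336 = -229129840808/5412175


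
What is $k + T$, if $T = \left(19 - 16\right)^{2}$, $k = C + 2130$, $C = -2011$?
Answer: $128$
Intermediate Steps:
$k = 119$ ($k = -2011 + 2130 = 119$)
$T = 9$ ($T = 3^{2} = 9$)
$k + T = 119 + 9 = 128$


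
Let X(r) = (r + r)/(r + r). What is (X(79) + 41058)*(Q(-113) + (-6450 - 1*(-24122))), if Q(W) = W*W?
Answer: 1249877019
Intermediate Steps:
Q(W) = W²
X(r) = 1 (X(r) = (2*r)/((2*r)) = (2*r)*(1/(2*r)) = 1)
(X(79) + 41058)*(Q(-113) + (-6450 - 1*(-24122))) = (1 + 41058)*((-113)² + (-6450 - 1*(-24122))) = 41059*(12769 + (-6450 + 24122)) = 41059*(12769 + 17672) = 41059*30441 = 1249877019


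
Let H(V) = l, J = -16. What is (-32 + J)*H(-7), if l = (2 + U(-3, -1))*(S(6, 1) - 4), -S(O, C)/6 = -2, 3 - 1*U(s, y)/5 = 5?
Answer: 3072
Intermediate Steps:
U(s, y) = -10 (U(s, y) = 15 - 5*5 = 15 - 25 = -10)
S(O, C) = 12 (S(O, C) = -6*(-2) = 12)
l = -64 (l = (2 - 10)*(12 - 4) = -8*8 = -64)
H(V) = -64
(-32 + J)*H(-7) = (-32 - 16)*(-64) = -48*(-64) = 3072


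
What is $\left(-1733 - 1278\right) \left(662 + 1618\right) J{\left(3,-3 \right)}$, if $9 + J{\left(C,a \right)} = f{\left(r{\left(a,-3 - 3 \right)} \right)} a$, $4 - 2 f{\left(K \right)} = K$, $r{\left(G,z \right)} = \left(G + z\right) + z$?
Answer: $257440500$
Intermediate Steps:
$r{\left(G,z \right)} = G + 2 z$
$f{\left(K \right)} = 2 - \frac{K}{2}$
$J{\left(C,a \right)} = -9 + a \left(8 - \frac{a}{2}\right)$ ($J{\left(C,a \right)} = -9 + \left(2 - \frac{a + 2 \left(-3 - 3\right)}{2}\right) a = -9 + \left(2 - \frac{a + 2 \left(-6\right)}{2}\right) a = -9 + \left(2 - \frac{a - 12}{2}\right) a = -9 + \left(2 - \frac{-12 + a}{2}\right) a = -9 + \left(2 - \left(-6 + \frac{a}{2}\right)\right) a = -9 + \left(8 - \frac{a}{2}\right) a = -9 + a \left(8 - \frac{a}{2}\right)$)
$\left(-1733 - 1278\right) \left(662 + 1618\right) J{\left(3,-3 \right)} = \left(-1733 - 1278\right) \left(662 + 1618\right) \left(-9 - - \frac{3 \left(-16 - 3\right)}{2}\right) = \left(-3011\right) 2280 \left(-9 - \left(- \frac{3}{2}\right) \left(-19\right)\right) = - 6865080 \left(-9 - \frac{57}{2}\right) = \left(-6865080\right) \left(- \frac{75}{2}\right) = 257440500$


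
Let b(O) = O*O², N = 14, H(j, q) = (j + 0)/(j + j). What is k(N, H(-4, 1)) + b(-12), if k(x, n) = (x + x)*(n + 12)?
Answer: -1378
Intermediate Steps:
H(j, q) = ½ (H(j, q) = j/((2*j)) = j*(1/(2*j)) = ½)
b(O) = O³
k(x, n) = 2*x*(12 + n) (k(x, n) = (2*x)*(12 + n) = 2*x*(12 + n))
k(N, H(-4, 1)) + b(-12) = 2*14*(12 + ½) + (-12)³ = 2*14*(25/2) - 1728 = 350 - 1728 = -1378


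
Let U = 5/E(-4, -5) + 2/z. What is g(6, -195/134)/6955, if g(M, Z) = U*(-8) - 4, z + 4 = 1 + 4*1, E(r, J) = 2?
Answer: -8/1391 ≈ -0.0057513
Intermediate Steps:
z = 1 (z = -4 + (1 + 4*1) = -4 + (1 + 4) = -4 + 5 = 1)
U = 9/2 (U = 5/2 + 2/1 = 5*(½) + 2*1 = 5/2 + 2 = 9/2 ≈ 4.5000)
g(M, Z) = -40 (g(M, Z) = (9/2)*(-8) - 4 = -36 - 4 = -40)
g(6, -195/134)/6955 = -40/6955 = -40*1/6955 = -8/1391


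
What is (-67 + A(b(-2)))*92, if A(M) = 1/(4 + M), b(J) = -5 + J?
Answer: -18584/3 ≈ -6194.7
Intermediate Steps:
(-67 + A(b(-2)))*92 = (-67 + 1/(4 + (-5 - 2)))*92 = (-67 + 1/(4 - 7))*92 = (-67 + 1/(-3))*92 = (-67 - ⅓)*92 = -202/3*92 = -18584/3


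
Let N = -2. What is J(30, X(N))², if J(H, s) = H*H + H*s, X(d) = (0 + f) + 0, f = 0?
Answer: 810000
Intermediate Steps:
X(d) = 0 (X(d) = (0 + 0) + 0 = 0 + 0 = 0)
J(H, s) = H² + H*s
J(30, X(N))² = (30*(30 + 0))² = (30*30)² = 900² = 810000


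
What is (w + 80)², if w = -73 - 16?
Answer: 81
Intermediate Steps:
w = -89
(w + 80)² = (-89 + 80)² = (-9)² = 81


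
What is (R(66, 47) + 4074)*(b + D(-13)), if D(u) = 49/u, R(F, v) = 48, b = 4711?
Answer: 252241668/13 ≈ 1.9403e+7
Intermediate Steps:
(R(66, 47) + 4074)*(b + D(-13)) = (48 + 4074)*(4711 + 49/(-13)) = 4122*(4711 + 49*(-1/13)) = 4122*(4711 - 49/13) = 4122*(61194/13) = 252241668/13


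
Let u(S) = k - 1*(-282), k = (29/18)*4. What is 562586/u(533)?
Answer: 2531637/1298 ≈ 1950.4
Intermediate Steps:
k = 58/9 (k = (29*(1/18))*4 = (29/18)*4 = 58/9 ≈ 6.4444)
u(S) = 2596/9 (u(S) = 58/9 - 1*(-282) = 58/9 + 282 = 2596/9)
562586/u(533) = 562586/(2596/9) = 562586*(9/2596) = 2531637/1298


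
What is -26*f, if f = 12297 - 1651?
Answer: -276796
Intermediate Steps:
f = 10646
-26*f = -26*10646 = -276796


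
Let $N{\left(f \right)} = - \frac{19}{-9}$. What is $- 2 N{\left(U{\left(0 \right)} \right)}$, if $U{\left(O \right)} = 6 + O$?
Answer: $- \frac{38}{9} \approx -4.2222$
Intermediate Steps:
$N{\left(f \right)} = \frac{19}{9}$ ($N{\left(f \right)} = \left(-19\right) \left(- \frac{1}{9}\right) = \frac{19}{9}$)
$- 2 N{\left(U{\left(0 \right)} \right)} = \left(-2\right) \frac{19}{9} = - \frac{38}{9}$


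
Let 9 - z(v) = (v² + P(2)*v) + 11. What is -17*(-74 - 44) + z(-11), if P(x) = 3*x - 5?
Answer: 1894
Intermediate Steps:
P(x) = -5 + 3*x
z(v) = -2 - v - v² (z(v) = 9 - ((v² + (-5 + 3*2)*v) + 11) = 9 - ((v² + (-5 + 6)*v) + 11) = 9 - ((v² + 1*v) + 11) = 9 - ((v² + v) + 11) = 9 - ((v + v²) + 11) = 9 - (11 + v + v²) = 9 + (-11 - v - v²) = -2 - v - v²)
-17*(-74 - 44) + z(-11) = -17*(-74 - 44) + (-2 - 1*(-11) - 1*(-11)²) = -17*(-118) + (-2 + 11 - 1*121) = 2006 + (-2 + 11 - 121) = 2006 - 112 = 1894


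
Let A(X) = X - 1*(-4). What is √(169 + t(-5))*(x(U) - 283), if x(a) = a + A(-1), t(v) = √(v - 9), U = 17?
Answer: -263*√(169 + I*√14) ≈ -3419.2 - 37.846*I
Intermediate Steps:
t(v) = √(-9 + v)
A(X) = 4 + X (A(X) = X + 4 = 4 + X)
x(a) = 3 + a (x(a) = a + (4 - 1) = a + 3 = 3 + a)
√(169 + t(-5))*(x(U) - 283) = √(169 + √(-9 - 5))*((3 + 17) - 283) = √(169 + √(-14))*(20 - 283) = √(169 + I*√14)*(-263) = -263*√(169 + I*√14)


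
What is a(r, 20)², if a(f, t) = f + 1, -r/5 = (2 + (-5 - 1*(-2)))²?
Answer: 16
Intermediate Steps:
r = -5 (r = -5*(2 + (-5 - 1*(-2)))² = -5*(2 + (-5 + 2))² = -5*(2 - 3)² = -5*(-1)² = -5*1 = -5)
a(f, t) = 1 + f
a(r, 20)² = (1 - 5)² = (-4)² = 16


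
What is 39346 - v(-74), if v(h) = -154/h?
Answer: 1455725/37 ≈ 39344.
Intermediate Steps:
39346 - v(-74) = 39346 - (-154)/(-74) = 39346 - (-154)*(-1)/74 = 39346 - 1*77/37 = 39346 - 77/37 = 1455725/37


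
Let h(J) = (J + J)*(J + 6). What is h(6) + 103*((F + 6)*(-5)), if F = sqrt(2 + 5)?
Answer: -2946 - 515*sqrt(7) ≈ -4308.6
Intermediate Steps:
F = sqrt(7) ≈ 2.6458
h(J) = 2*J*(6 + J) (h(J) = (2*J)*(6 + J) = 2*J*(6 + J))
h(6) + 103*((F + 6)*(-5)) = 2*6*(6 + 6) + 103*((sqrt(7) + 6)*(-5)) = 2*6*12 + 103*((6 + sqrt(7))*(-5)) = 144 + 103*(-30 - 5*sqrt(7)) = 144 + (-3090 - 515*sqrt(7)) = -2946 - 515*sqrt(7)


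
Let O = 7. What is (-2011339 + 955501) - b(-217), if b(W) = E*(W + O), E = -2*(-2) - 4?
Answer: -1055838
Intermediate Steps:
E = 0 (E = 4 - 4 = 0)
b(W) = 0 (b(W) = 0*(W + 7) = 0*(7 + W) = 0)
(-2011339 + 955501) - b(-217) = (-2011339 + 955501) - 1*0 = -1055838 + 0 = -1055838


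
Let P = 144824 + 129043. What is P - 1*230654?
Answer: 43213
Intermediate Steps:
P = 273867
P - 1*230654 = 273867 - 1*230654 = 273867 - 230654 = 43213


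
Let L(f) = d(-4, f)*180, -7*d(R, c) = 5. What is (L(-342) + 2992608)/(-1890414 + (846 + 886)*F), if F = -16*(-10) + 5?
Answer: -3491226/1872073 ≈ -1.8649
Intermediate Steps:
F = 165 (F = 160 + 5 = 165)
d(R, c) = -5/7 (d(R, c) = -1/7*5 = -5/7)
L(f) = -900/7 (L(f) = -5/7*180 = -900/7)
(L(-342) + 2992608)/(-1890414 + (846 + 886)*F) = (-900/7 + 2992608)/(-1890414 + (846 + 886)*165) = 20947356/(7*(-1890414 + 1732*165)) = 20947356/(7*(-1890414 + 285780)) = (20947356/7)/(-1604634) = (20947356/7)*(-1/1604634) = -3491226/1872073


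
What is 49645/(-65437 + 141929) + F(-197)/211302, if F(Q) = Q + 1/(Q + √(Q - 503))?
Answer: 1768621817555/2728976552484 - 5*I*√7/4174165359 ≈ 0.64809 - 3.1692e-9*I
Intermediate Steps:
F(Q) = Q + 1/(Q + √(-503 + Q))
49645/(-65437 + 141929) + F(-197)/211302 = 49645/(-65437 + 141929) + ((1 + (-197)² - 197*√(-503 - 197))/(-197 + √(-503 - 197)))/211302 = 49645/76492 + ((1 + 38809 - 1970*I*√7)/(-197 + √(-700)))*(1/211302) = 49645*(1/76492) + ((1 + 38809 - 1970*I*√7)/(-197 + 10*I*√7))*(1/211302) = 49645/76492 + ((1 + 38809 - 1970*I*√7)/(-197 + 10*I*√7))*(1/211302) = 49645/76492 + ((38810 - 1970*I*√7)/(-197 + 10*I*√7))*(1/211302) = 49645/76492 + (38810 - 1970*I*√7)/(211302*(-197 + 10*I*√7))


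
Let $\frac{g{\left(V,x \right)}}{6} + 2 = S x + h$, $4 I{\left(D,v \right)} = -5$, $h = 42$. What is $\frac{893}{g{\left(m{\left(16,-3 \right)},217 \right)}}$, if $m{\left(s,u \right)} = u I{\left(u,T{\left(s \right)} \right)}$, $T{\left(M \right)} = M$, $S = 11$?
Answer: $\frac{893}{14562} \approx 0.061324$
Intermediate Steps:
$I{\left(D,v \right)} = - \frac{5}{4}$ ($I{\left(D,v \right)} = \frac{1}{4} \left(-5\right) = - \frac{5}{4}$)
$m{\left(s,u \right)} = - \frac{5 u}{4}$ ($m{\left(s,u \right)} = u \left(- \frac{5}{4}\right) = - \frac{5 u}{4}$)
$g{\left(V,x \right)} = 240 + 66 x$ ($g{\left(V,x \right)} = -12 + 6 \left(11 x + 42\right) = -12 + 6 \left(42 + 11 x\right) = -12 + \left(252 + 66 x\right) = 240 + 66 x$)
$\frac{893}{g{\left(m{\left(16,-3 \right)},217 \right)}} = \frac{893}{240 + 66 \cdot 217} = \frac{893}{240 + 14322} = \frac{893}{14562}$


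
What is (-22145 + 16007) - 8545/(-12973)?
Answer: -79619729/12973 ≈ -6137.3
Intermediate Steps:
(-22145 + 16007) - 8545/(-12973) = -6138 - 8545*(-1/12973) = -6138 + 8545/12973 = -79619729/12973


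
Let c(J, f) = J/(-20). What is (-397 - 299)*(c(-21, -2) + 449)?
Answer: -1566174/5 ≈ -3.1324e+5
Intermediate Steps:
c(J, f) = -J/20 (c(J, f) = J*(-1/20) = -J/20)
(-397 - 299)*(c(-21, -2) + 449) = (-397 - 299)*(-1/20*(-21) + 449) = -696*(21/20 + 449) = -696*9001/20 = -1566174/5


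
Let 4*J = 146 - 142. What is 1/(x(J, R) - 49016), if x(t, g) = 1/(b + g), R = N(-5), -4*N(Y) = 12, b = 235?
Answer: -232/11371711 ≈ -2.0401e-5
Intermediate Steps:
N(Y) = -3 (N(Y) = -1/4*12 = -3)
J = 1 (J = (146 - 142)/4 = (1/4)*4 = 1)
R = -3
x(t, g) = 1/(235 + g)
1/(x(J, R) - 49016) = 1/(1/(235 - 3) - 49016) = 1/(1/232 - 49016) = 1/(-11371711/232) = -232/11371711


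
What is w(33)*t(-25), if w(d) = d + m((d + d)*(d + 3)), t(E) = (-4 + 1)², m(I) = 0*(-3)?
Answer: 297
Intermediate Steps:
m(I) = 0
t(E) = 9 (t(E) = (-3)² = 9)
w(d) = d (w(d) = d + 0 = d)
w(33)*t(-25) = 33*9 = 297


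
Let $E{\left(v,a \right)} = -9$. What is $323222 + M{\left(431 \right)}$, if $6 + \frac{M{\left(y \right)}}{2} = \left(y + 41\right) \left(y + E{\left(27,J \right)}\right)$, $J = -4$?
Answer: $721578$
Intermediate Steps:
$M{\left(y \right)} = -12 + 2 \left(-9 + y\right) \left(41 + y\right)$ ($M{\left(y \right)} = -12 + 2 \left(y + 41\right) \left(y - 9\right) = -12 + 2 \left(41 + y\right) \left(-9 + y\right) = -12 + 2 \left(-9 + y\right) \left(41 + y\right)$)
$323222 + M{\left(431 \right)} = 323222 + \left(-750 + 2 \cdot 431^{2} + 64 \cdot 431\right) = 323222 + \left(-750 + 2 \cdot 185761 + 27584\right) = 323222 + \left(-750 + 371522 + 27584\right) = 323222 + 398356 = 721578$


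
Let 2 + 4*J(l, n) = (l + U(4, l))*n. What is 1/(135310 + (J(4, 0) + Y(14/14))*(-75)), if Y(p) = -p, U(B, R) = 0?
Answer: 2/270845 ≈ 7.3843e-6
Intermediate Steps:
J(l, n) = -½ + l*n/4 (J(l, n) = -½ + ((l + 0)*n)/4 = -½ + (l*n)/4 = -½ + l*n/4)
1/(135310 + (J(4, 0) + Y(14/14))*(-75)) = 1/(135310 + ((-½ + (¼)*4*0) - 14/14)*(-75)) = 1/(135310 + ((-½ + 0) - 14/14)*(-75)) = 1/(135310 + (-½ - 1*1)*(-75)) = 1/(135310 + (-½ - 1)*(-75)) = 1/(135310 - 3/2*(-75)) = 1/(135310 + 225/2) = 1/(270845/2) = 2/270845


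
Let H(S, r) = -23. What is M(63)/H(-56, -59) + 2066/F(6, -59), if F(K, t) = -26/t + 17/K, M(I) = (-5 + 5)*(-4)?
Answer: 731364/1159 ≈ 631.03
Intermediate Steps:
M(I) = 0 (M(I) = 0*(-4) = 0)
M(63)/H(-56, -59) + 2066/F(6, -59) = 0/(-23) + 2066/(-26/(-59) + 17/6) = 0*(-1/23) + 2066/(-26*(-1/59) + 17*(⅙)) = 0 + 2066/(26/59 + 17/6) = 0 + 2066/(1159/354) = 0 + 2066*(354/1159) = 0 + 731364/1159 = 731364/1159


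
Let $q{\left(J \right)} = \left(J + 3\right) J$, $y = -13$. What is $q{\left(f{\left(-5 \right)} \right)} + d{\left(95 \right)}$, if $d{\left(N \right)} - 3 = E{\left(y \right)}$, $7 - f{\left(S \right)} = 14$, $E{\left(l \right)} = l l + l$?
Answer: $187$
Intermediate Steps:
$E{\left(l \right)} = l + l^{2}$ ($E{\left(l \right)} = l^{2} + l = l + l^{2}$)
$f{\left(S \right)} = -7$ ($f{\left(S \right)} = 7 - 14 = -7$)
$q{\left(J \right)} = J \left(3 + J\right)$ ($q{\left(J \right)} = \left(3 + J\right) J = J \left(3 + J\right)$)
$d{\left(N \right)} = 159$ ($d{\left(N \right)} = 3 - 13 \left(1 - 13\right) = 3 - -156 = 3 + 156 = 159$)
$q{\left(f{\left(-5 \right)} \right)} + d{\left(95 \right)} = - 7 \left(3 - 7\right) + 159 = \left(-7\right) \left(-4\right) + 159 = 28 + 159 = 187$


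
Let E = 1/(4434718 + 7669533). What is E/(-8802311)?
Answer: -1/106545381724061 ≈ -9.3857e-15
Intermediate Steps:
E = 1/12104251 ≈ 8.2616e-8
E/(-8802311) = (1/12104251)/(-8802311) = (1/12104251)*(-1/8802311) = -1/106545381724061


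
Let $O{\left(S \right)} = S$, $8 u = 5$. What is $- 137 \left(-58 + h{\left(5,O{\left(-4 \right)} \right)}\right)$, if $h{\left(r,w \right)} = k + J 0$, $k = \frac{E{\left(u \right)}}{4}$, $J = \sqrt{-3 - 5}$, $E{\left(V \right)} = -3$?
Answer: $\frac{32195}{4} \approx 8048.8$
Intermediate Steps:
$u = \frac{5}{8}$ ($u = \frac{1}{8} \cdot 5 = \frac{5}{8} \approx 0.625$)
$J = 2 i \sqrt{2}$ ($J = \sqrt{-8} = 2 i \sqrt{2} \approx 2.8284 i$)
$k = - \frac{3}{4} \approx -0.75$
$h{\left(r,w \right)} = - \frac{3}{4}$ ($h{\left(r,w \right)} = - \frac{3}{4} + 2 i \sqrt{2} \cdot 0 = - \frac{3}{4} + 0 = - \frac{3}{4}$)
$- 137 \left(-58 + h{\left(5,O{\left(-4 \right)} \right)}\right) = - 137 \left(-58 - \frac{3}{4}\right) = \left(-137\right) \left(- \frac{235}{4}\right) = \frac{32195}{4}$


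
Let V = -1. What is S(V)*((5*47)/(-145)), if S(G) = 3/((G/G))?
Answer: -141/29 ≈ -4.8621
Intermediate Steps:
S(G) = 3 (S(G) = 3/1 = 3*1 = 3)
S(V)*((5*47)/(-145)) = 3*((5*47)/(-145)) = 3*(235*(-1/145)) = 3*(-47/29) = -141/29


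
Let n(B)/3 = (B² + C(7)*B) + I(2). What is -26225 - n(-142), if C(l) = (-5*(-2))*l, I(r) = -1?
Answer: -56894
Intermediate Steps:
C(l) = 10*l
n(B) = -3 + 3*B² + 210*B (n(B) = 3*((B² + (10*7)*B) - 1) = 3*((B² + 70*B) - 1) = 3*(-1 + B² + 70*B) = -3 + 3*B² + 210*B)
-26225 - n(-142) = -26225 - (-3 + 3*(-142)² + 210*(-142)) = -26225 - (-3 + 3*20164 - 29820) = -26225 - (-3 + 60492 - 29820) = -26225 - 1*30669 = -26225 - 30669 = -56894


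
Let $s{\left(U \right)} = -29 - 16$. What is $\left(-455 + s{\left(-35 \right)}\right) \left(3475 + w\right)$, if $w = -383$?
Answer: $-1546000$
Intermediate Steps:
$s{\left(U \right)} = -45$
$\left(-455 + s{\left(-35 \right)}\right) \left(3475 + w\right) = \left(-455 - 45\right) \left(3475 - 383\right) = \left(-500\right) 3092 = -1546000$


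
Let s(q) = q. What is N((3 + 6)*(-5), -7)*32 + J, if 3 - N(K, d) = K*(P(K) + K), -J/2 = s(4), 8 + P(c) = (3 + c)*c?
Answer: 2645368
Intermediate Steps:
P(c) = -8 + c*(3 + c) (P(c) = -8 + (3 + c)*c = -8 + c*(3 + c))
J = -8 (J = -2*4 = -8)
N(K, d) = 3 - K*(-8 + K² + 4*K) (N(K, d) = 3 - K*((-8 + K² + 3*K) + K) = 3 - K*(-8 + K² + 4*K))
N((3 + 6)*(-5), -7)*32 + J = (3 - ((3 + 6)*(-5))³ - 4*25*(3 + 6)² + 8*((3 + 6)*(-5)))*32 - 8 = (3 - (9*(-5))³ - 4*(9*(-5))² + 8*(9*(-5)))*32 - 8 = (3 - 1*(-45)³ - 4*(-45)² + 8*(-45))*32 - 8 = (3 - 1*(-91125) - 4*2025 - 360)*32 - 8 = (3 + 91125 - 8100 - 360)*32 - 8 = 82668*32 - 8 = 2645376 - 8 = 2645368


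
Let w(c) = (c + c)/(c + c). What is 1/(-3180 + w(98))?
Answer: -1/3179 ≈ -0.00031456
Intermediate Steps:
w(c) = 1 (w(c) = (2*c)/((2*c)) = (2*c)*(1/(2*c)) = 1)
1/(-3180 + w(98)) = 1/(-3180 + 1) = 1/(-3179) = -1/3179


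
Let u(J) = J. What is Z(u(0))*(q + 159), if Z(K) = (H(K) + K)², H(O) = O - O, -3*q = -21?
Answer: 0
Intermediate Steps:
q = 7 (q = -⅓*(-21) = 7)
H(O) = 0
Z(K) = K² (Z(K) = (0 + K)² = K²)
Z(u(0))*(q + 159) = 0²*(7 + 159) = 0*166 = 0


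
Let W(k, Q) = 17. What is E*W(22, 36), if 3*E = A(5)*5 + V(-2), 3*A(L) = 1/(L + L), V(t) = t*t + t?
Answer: 221/18 ≈ 12.278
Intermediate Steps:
V(t) = t + t² (V(t) = t² + t = t + t²)
A(L) = 1/(6*L) (A(L) = 1/(3*(L + L)) = 1/(3*((2*L))) = (1/(2*L))/3 = 1/(6*L))
E = 13/18 (E = (((⅙)/5)*5 - 2*(1 - 2))/3 = (((⅙)*(⅕))*5 - 2*(-1))/3 = ((1/30)*5 + 2)/3 = (⅙ + 2)/3 = (⅓)*(13/6) = 13/18 ≈ 0.72222)
E*W(22, 36) = (13/18)*17 = 221/18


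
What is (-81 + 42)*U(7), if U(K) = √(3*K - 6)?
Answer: -39*√15 ≈ -151.05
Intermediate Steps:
U(K) = √(-6 + 3*K)
(-81 + 42)*U(7) = (-81 + 42)*√(-6 + 3*7) = -39*√(-6 + 21) = -39*√15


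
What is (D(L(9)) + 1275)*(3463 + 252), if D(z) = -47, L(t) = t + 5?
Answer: 4562020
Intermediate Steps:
L(t) = 5 + t
(D(L(9)) + 1275)*(3463 + 252) = (-47 + 1275)*(3463 + 252) = 1228*3715 = 4562020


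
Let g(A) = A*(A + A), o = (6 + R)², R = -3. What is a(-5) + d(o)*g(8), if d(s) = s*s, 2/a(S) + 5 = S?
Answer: 51839/5 ≈ 10368.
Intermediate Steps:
o = 9 (o = (6 - 3)² = 3² = 9)
a(S) = 2/(-5 + S)
d(s) = s²
g(A) = 2*A² (g(A) = A*(2*A) = 2*A²)
a(-5) + d(o)*g(8) = 2/(-5 - 5) + 9²*(2*8²) = 2/(-10) + 81*(2*64) = 2*(-⅒) + 81*128 = -⅕ + 10368 = 51839/5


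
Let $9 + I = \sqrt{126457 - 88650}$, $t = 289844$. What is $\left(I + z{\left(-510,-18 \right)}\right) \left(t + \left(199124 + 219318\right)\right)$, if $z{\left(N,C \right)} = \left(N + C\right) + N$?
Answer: $-741575442 + 708286 \sqrt{37807} \approx -6.0386 \cdot 10^{8}$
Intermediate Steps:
$z{\left(N,C \right)} = C + 2 N$ ($z{\left(N,C \right)} = \left(C + N\right) + N = C + 2 N$)
$I = -9 + \sqrt{37807}$ ($I = -9 + \sqrt{126457 - 88650} = -9 + \sqrt{37807} \approx 185.44$)
$\left(I + z{\left(-510,-18 \right)}\right) \left(t + \left(199124 + 219318\right)\right) = \left(\left(-9 + \sqrt{37807}\right) + \left(-18 + 2 \left(-510\right)\right)\right) \left(289844 + \left(199124 + 219318\right)\right) = \left(\left(-9 + \sqrt{37807}\right) - 1038\right) \left(289844 + 418442\right) = \left(\left(-9 + \sqrt{37807}\right) - 1038\right) 708286 = \left(-1047 + \sqrt{37807}\right) 708286 = -741575442 + 708286 \sqrt{37807}$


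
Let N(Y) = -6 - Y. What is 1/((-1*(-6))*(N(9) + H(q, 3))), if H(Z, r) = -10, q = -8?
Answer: -1/150 ≈ -0.0066667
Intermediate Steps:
1/((-1*(-6))*(N(9) + H(q, 3))) = 1/((-1*(-6))*((-6 - 1*9) - 10)) = 1/(6*((-6 - 9) - 10)) = 1/(6*(-15 - 10)) = 1/(6*(-25)) = 1/(-150) = -1/150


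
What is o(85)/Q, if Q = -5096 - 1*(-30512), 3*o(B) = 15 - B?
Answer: -35/38124 ≈ -0.00091806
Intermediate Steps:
o(B) = 5 - B/3 (o(B) = (15 - B)/3 = 5 - B/3)
Q = 25416 (Q = -5096 + 30512 = 25416)
o(85)/Q = (5 - 1/3*85)/25416 = (5 - 85/3)*(1/25416) = -70/3*1/25416 = -35/38124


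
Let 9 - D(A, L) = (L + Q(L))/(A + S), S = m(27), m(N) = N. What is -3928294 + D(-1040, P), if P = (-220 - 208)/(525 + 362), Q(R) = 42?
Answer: -3529685812509/898531 ≈ -3.9283e+6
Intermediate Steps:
S = 27
P = -428/887 ≈ -0.48253
D(A, L) = 9 - (42 + L)/(27 + A) (D(A, L) = 9 - (L + 42)/(A + 27) = 9 - (42 + L)/(27 + A))
-3928294 + D(-1040, P) = -3928294 + (201 - 1*(-428/887) + 9*(-1040))/(27 - 1040) = -3928294 + (201 + 428/887 - 9360)/(-1013) = -3928294 - 1/1013*(-8123605/887) = -3928294 + 8123605/898531 = -3529685812509/898531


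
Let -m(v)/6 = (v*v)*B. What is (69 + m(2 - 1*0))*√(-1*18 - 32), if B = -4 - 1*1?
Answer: 945*I*√2 ≈ 1336.4*I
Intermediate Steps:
B = -5 (B = -4 - 1 = -5)
m(v) = 30*v² (m(v) = -6*v*v*(-5) = -6*v²*(-5) = -(-30)*v² = 30*v²)
(69 + m(2 - 1*0))*√(-1*18 - 32) = (69 + 30*(2 - 1*0)²)*√(-1*18 - 32) = (69 + 30*(2 + 0)²)*√(-18 - 32) = (69 + 30*2²)*√(-50) = (69 + 30*4)*(5*I*√2) = (69 + 120)*(5*I*√2) = 189*(5*I*√2) = 945*I*√2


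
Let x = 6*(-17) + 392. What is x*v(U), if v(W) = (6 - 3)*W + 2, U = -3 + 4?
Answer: 1450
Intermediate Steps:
U = 1
v(W) = 2 + 3*W (v(W) = 3*W + 2 = 2 + 3*W)
x = 290 (x = -102 + 392 = 290)
x*v(U) = 290*(2 + 3*1) = 290*(2 + 3) = 290*5 = 1450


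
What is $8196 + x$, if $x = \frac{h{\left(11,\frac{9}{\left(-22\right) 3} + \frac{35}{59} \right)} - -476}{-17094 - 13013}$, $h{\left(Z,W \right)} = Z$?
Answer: $\frac{246756485}{30107} \approx 8196.0$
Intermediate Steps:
$x = - \frac{487}{30107}$ ($x = \frac{11 - -476}{-17094 - 13013} = \frac{11 + 476}{-30107} = 487 \left(- \frac{1}{30107}\right) = - \frac{487}{30107} \approx -0.016176$)
$8196 + x = 8196 - \frac{487}{30107} = \frac{246756485}{30107}$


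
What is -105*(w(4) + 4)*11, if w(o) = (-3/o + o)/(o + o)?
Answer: -162855/32 ≈ -5089.2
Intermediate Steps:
w(o) = (o - 3/o)/(2*o) (w(o) = (o - 3/o)/((2*o)) = (o - 3/o)*(1/(2*o)) = (o - 3/o)/(2*o))
-105*(w(4) + 4)*11 = -105*((½)*(-3 + 4²)/4² + 4)*11 = -105*((½)*(1/16)*(-3 + 16) + 4)*11 = -105*((½)*(1/16)*13 + 4)*11 = -105*(13/32 + 4)*11 = -105*141/32*11 = -35*423/32*11 = -14805/32*11 = -162855/32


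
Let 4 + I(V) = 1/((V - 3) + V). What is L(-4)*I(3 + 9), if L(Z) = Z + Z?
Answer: 664/21 ≈ 31.619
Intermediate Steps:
L(Z) = 2*Z
I(V) = -4 + 1/(-3 + 2*V) (I(V) = -4 + 1/((V - 3) + V) = -4 + 1/((-3 + V) + V) = -4 + 1/(-3 + 2*V))
L(-4)*I(3 + 9) = (2*(-4))*((13 - 8*(3 + 9))/(-3 + 2*(3 + 9))) = -8*(13 - 8*12)/(-3 + 2*12) = -8*(13 - 96)/(-3 + 24) = -8*(-83)/21 = -8*(-83/21) = 664/21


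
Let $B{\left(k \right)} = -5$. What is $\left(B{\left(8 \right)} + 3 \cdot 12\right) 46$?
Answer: $1426$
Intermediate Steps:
$\left(B{\left(8 \right)} + 3 \cdot 12\right) 46 = \left(-5 + 3 \cdot 12\right) 46 = \left(-5 + 36\right) 46 = 31 \cdot 46 = 1426$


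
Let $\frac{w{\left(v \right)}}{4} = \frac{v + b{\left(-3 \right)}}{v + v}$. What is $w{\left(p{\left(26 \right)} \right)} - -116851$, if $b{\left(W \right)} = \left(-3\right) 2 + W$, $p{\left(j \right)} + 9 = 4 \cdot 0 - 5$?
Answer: $\frac{817980}{7} \approx 1.1685 \cdot 10^{5}$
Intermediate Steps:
$p{\left(j \right)} = -14$ ($p{\left(j \right)} = -9 + \left(4 \cdot 0 - 5\right) = -9 + \left(0 - 5\right) = -9 - 5 = -14$)
$b{\left(W \right)} = -6 + W$
$w{\left(v \right)} = \frac{2 \left(-9 + v\right)}{v}$ ($w{\left(v \right)} = 4 \frac{v - 9}{v + v} = 4 \frac{v - 9}{2 v} = 4 \left(-9 + v\right) \frac{1}{2 v} = 4 \frac{-9 + v}{2 v} = \frac{2 \left(-9 + v\right)}{v}$)
$w{\left(p{\left(26 \right)} \right)} - -116851 = \left(2 - \frac{18}{-14}\right) - -116851 = \left(2 - - \frac{9}{7}\right) + 116851 = \left(2 + \frac{9}{7}\right) + 116851 = \frac{23}{7} + 116851 = \frac{817980}{7}$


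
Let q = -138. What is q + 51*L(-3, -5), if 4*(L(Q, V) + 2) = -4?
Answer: -291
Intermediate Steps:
L(Q, V) = -3 (L(Q, V) = -2 + (¼)*(-4) = -2 - 1 = -3)
q + 51*L(-3, -5) = -138 + 51*(-3) = -138 - 153 = -291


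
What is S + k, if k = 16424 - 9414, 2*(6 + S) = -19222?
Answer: -2607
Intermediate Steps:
S = -9617 (S = -6 + (½)*(-19222) = -6 - 9611 = -9617)
k = 7010
S + k = -9617 + 7010 = -2607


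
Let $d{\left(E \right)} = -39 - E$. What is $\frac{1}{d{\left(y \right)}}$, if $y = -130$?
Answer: $\frac{1}{91} \approx 0.010989$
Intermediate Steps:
$\frac{1}{d{\left(y \right)}} = \frac{1}{-39 - -130} = \frac{1}{-39 + 130} = \frac{1}{91}$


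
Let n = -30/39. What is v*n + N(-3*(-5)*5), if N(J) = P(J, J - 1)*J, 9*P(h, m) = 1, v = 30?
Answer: -575/39 ≈ -14.744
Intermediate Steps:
P(h, m) = 1/9 (P(h, m) = (1/9)*1 = 1/9)
N(J) = J/9
n = -10/13 (n = -30*1/39 = -10/13 ≈ -0.76923)
v*n + N(-3*(-5)*5) = 30*(-10/13) + (-3*(-5)*5)/9 = -300/13 + (15*5)/9 = -300/13 + (1/9)*75 = -300/13 + 25/3 = -575/39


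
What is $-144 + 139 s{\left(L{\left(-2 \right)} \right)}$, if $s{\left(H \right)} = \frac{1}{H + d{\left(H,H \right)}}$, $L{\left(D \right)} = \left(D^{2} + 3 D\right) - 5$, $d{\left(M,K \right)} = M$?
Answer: $- \frac{2155}{14} \approx -153.93$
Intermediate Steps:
$L{\left(D \right)} = -5 + D^{2} + 3 D$
$s{\left(H \right)} = \frac{1}{2 H}$ ($s{\left(H \right)} = \frac{1}{H + H} = \frac{1}{2 H}$)
$-144 + 139 s{\left(L{\left(-2 \right)} \right)} = -144 + 139 \frac{1}{2 \left(-5 + \left(-2\right)^{2} + 3 \left(-2\right)\right)} = -144 + 139 \frac{1}{2 \left(-5 + 4 - 6\right)} = -144 + 139 \frac{1}{2 \left(-7\right)} = -144 + 139 \cdot \frac{1}{2} \left(- \frac{1}{7}\right) = -144 + 139 \left(- \frac{1}{14}\right) = -144 - \frac{139}{14} = - \frac{2155}{14}$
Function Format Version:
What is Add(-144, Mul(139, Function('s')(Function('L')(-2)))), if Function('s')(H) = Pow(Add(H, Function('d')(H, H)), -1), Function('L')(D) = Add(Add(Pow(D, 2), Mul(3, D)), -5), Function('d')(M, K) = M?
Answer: Rational(-2155, 14) ≈ -153.93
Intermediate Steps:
Function('L')(D) = Add(-5, Pow(D, 2), Mul(3, D))
Function('s')(H) = Mul(Rational(1, 2), Pow(H, -1)) (Function('s')(H) = Pow(Add(H, H), -1) = Pow(Mul(2, H), -1) = Mul(Rational(1, 2), Pow(H, -1)))
Add(-144, Mul(139, Function('s')(Function('L')(-2)))) = Add(-144, Mul(139, Mul(Rational(1, 2), Pow(Add(-5, Pow(-2, 2), Mul(3, -2)), -1)))) = Add(-144, Mul(139, Mul(Rational(1, 2), Pow(Add(-5, 4, -6), -1)))) = Add(-144, Mul(139, Mul(Rational(1, 2), Pow(-7, -1)))) = Add(-144, Mul(139, Mul(Rational(1, 2), Rational(-1, 7)))) = Add(-144, Mul(139, Rational(-1, 14))) = Add(-144, Rational(-139, 14)) = Rational(-2155, 14)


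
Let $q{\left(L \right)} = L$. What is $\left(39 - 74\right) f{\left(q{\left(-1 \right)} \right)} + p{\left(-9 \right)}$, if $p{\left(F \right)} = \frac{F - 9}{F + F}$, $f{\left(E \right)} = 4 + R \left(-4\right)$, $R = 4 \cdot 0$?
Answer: $-139$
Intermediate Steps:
$R = 0$
$f{\left(E \right)} = 4$ ($f{\left(E \right)} = 4 + 0 \left(-4\right) = 4 + 0 = 4$)
$p{\left(F \right)} = \frac{-9 + F}{2 F}$
$\left(39 - 74\right) f{\left(q{\left(-1 \right)} \right)} + p{\left(-9 \right)} = \left(39 - 74\right) 4 + \frac{-9 - 9}{2 \left(-9\right)} = \left(39 - 74\right) 4 + \frac{1}{2} \left(- \frac{1}{9}\right) \left(-18\right) = \left(-35\right) 4 + 1 = -140 + 1 = -139$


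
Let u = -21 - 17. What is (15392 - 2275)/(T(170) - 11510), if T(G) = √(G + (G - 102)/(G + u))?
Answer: -4982230110/4371837673 - 13117*√185691/4371837673 ≈ -1.1409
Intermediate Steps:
u = -38
T(G) = √(G + (-102 + G)/(-38 + G)) (T(G) = √(G + (G - 102)/(G - 38)) = √(G + (-102 + G)/(-38 + G)))
(15392 - 2275)/(T(170) - 11510) = (15392 - 2275)/(√((-102 + 170 + 170*(-38 + 170))/(-38 + 170)) - 11510) = 13117/(√((-102 + 170 + 170*132)/132) - 11510) = 13117/(√((-102 + 170 + 22440)/132) - 11510) = 13117/(√((1/132)*22508) - 11510) = 13117/(√(5627/33) - 11510) = 13117/(√185691/33 - 11510) = 13117/(-11510 + √185691/33)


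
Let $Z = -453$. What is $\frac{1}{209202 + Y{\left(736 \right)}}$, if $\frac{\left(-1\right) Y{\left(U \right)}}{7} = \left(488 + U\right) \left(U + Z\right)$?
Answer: $- \frac{1}{2215542} \approx -4.5136 \cdot 10^{-7}$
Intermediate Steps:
$Y{\left(U \right)} = - 7 \left(-453 + U\right) \left(488 + U\right)$ ($Y{\left(U \right)} = - 7 \left(488 + U\right) \left(U - 453\right) = - 7 \left(488 + U\right) \left(-453 + U\right) = - 7 \left(-453 + U\right) \left(488 + U\right)$)
$\frac{1}{209202 + Y{\left(736 \right)}} = \frac{1}{209202 - \left(-1367128 + 3791872\right)} = \frac{1}{209202 - 2424744} = \frac{1}{-2215542} = - \frac{1}{2215542}$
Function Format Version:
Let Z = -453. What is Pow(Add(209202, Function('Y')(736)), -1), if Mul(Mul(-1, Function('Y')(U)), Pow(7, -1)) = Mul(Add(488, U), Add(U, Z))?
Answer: Rational(-1, 2215542) ≈ -4.5136e-7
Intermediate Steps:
Function('Y')(U) = Mul(-7, Add(-453, U), Add(488, U)) (Function('Y')(U) = Mul(-7, Mul(Add(488, U), Add(U, -453))) = Mul(-7, Mul(Add(488, U), Add(-453, U))) = Mul(-7, Mul(Add(-453, U), Add(488, U))) = Mul(-7, Add(-453, U), Add(488, U)))
Pow(Add(209202, Function('Y')(736)), -1) = Pow(Add(209202, Add(1547448, Mul(-245, 736), Mul(-7, Pow(736, 2)))), -1) = Pow(Add(209202, Add(1547448, -180320, Mul(-7, 541696))), -1) = Pow(Add(209202, Add(1547448, -180320, -3791872)), -1) = Pow(Add(209202, -2424744), -1) = Pow(-2215542, -1) = Rational(-1, 2215542)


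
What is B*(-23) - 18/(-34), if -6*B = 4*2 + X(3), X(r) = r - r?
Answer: 1591/51 ≈ 31.196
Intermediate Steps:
X(r) = 0
B = -4/3 (B = -(4*2 + 0)/6 = -(8 + 0)/6 = -⅙*8 = -4/3 ≈ -1.3333)
B*(-23) - 18/(-34) = -4/3*(-23) - 18/(-34) = 92/3 - 18*(-1/34) = 92/3 + 9/17 = 1591/51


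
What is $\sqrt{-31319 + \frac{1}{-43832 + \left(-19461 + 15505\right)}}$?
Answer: $\frac{i \sqrt{17880744840231}}{23894} \approx 176.97 i$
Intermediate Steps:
$\sqrt{-31319 + \frac{1}{-43832 + \left(-19461 + 15505\right)}} = \sqrt{-31319 + \frac{1}{-43832 - 3956}} = \sqrt{-31319 + \frac{1}{-47788}} = \sqrt{-31319 - \frac{1}{47788}} = \sqrt{- \frac{1496672373}{47788}} = \frac{i \sqrt{17880744840231}}{23894}$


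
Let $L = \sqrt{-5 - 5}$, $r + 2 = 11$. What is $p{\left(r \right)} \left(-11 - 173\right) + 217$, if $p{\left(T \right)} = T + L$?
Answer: $-1439 - 184 i \sqrt{10} \approx -1439.0 - 581.86 i$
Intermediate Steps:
$r = 9$ ($r = -2 + 11 = 9$)
$L = i \sqrt{10}$ ($L = \sqrt{-10} = i \sqrt{10} \approx 3.1623 i$)
$p{\left(T \right)} = T + i \sqrt{10}$
$p{\left(r \right)} \left(-11 - 173\right) + 217 = \left(9 + i \sqrt{10}\right) \left(-11 - 173\right) + 217 = \left(9 + i \sqrt{10}\right) \left(-184\right) + 217 = \left(-1656 - 184 i \sqrt{10}\right) + 217 = -1439 - 184 i \sqrt{10}$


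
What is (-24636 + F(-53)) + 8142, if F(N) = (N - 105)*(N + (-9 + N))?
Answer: 1676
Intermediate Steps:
F(N) = (-105 + N)*(-9 + 2*N)
(-24636 + F(-53)) + 8142 = (-24636 + (945 - 219*(-53) + 2*(-53)**2)) + 8142 = (-24636 + (945 + 11607 + 2*2809)) + 8142 = (-24636 + (945 + 11607 + 5618)) + 8142 = (-24636 + 18170) + 8142 = -6466 + 8142 = 1676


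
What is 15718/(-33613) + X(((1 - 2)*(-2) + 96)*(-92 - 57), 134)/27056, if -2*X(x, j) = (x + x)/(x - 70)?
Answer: -445714044343/953086127744 ≈ -0.46765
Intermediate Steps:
X(x, j) = -x/(-70 + x) (X(x, j) = -(x + x)/(2*(x - 70)) = -2*x/(2*(-70 + x)) = -x/(-70 + x))
15718/(-33613) + X(((1 - 2)*(-2) + 96)*(-92 - 57), 134)/27056 = 15718/(-33613) - ((1 - 2)*(-2) + 96)*(-92 - 57)/(-70 + ((1 - 2)*(-2) + 96)*(-92 - 57))/27056 = 15718*(-1/33613) - (-1*(-2) + 96)*(-149)/(-70 + (-1*(-2) + 96)*(-149))*(1/27056) = -15718/33613 - (2 + 96)*(-149)/(-70 + (2 + 96)*(-149))*(1/27056) = -15718/33613 - 98*(-149)/(-70 + 98*(-149))*(1/27056) = -15718/33613 - 1*(-14602)/(-70 - 14602)*(1/27056) = -15718/33613 - 1*(-14602)/(-14672)*(1/27056) = -15718/33613 - 1*(-14602)*(-1/14672)*(1/27056) = -15718/33613 - 1043/1048*1/27056 = -15718/33613 - 1043/28354688 = -445714044343/953086127744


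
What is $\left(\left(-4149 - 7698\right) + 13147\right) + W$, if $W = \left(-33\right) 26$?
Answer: $442$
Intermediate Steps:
$W = -858$
$\left(\left(-4149 - 7698\right) + 13147\right) + W = \left(\left(-4149 - 7698\right) + 13147\right) - 858 = \left(-11847 + 13147\right) - 858 = 1300 - 858 = 442$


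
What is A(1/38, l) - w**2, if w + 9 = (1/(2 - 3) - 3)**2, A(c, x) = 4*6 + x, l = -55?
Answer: -80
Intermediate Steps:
A(c, x) = 24 + x
w = 7 (w = -9 + (1/(2 - 3) - 3)**2 = -9 + (1/(-1) - 3)**2 = -9 + (-1 - 3)**2 = -9 + (-4)**2 = -9 + 16 = 7)
A(1/38, l) - w**2 = (24 - 55) - 1*7**2 = -31 - 1*49 = -31 - 49 = -80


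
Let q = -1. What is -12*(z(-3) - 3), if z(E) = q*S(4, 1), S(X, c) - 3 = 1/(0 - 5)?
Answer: 348/5 ≈ 69.600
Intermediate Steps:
S(X, c) = 14/5 (S(X, c) = 3 + 1/(0 - 5) = 3 + 1/(-5) = 3 - 1/5 = 14/5)
z(E) = -14/5 (z(E) = -1*14/5 = -14/5)
-12*(z(-3) - 3) = -12*(-14/5 - 3) = -12*(-29/5) = 348/5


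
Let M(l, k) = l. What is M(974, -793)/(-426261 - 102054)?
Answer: -974/528315 ≈ -0.0018436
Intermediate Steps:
M(974, -793)/(-426261 - 102054) = 974/(-426261 - 102054) = 974/(-528315) = 974*(-1/528315) = -974/528315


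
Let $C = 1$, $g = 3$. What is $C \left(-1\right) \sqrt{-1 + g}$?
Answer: $- \sqrt{2} \approx -1.4142$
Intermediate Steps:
$C \left(-1\right) \sqrt{-1 + g} = 1 \left(-1\right) \sqrt{-1 + 3} = - \sqrt{2}$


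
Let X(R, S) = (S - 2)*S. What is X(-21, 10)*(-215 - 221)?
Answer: -34880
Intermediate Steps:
X(R, S) = S*(-2 + S) (X(R, S) = (-2 + S)*S = S*(-2 + S))
X(-21, 10)*(-215 - 221) = (10*(-2 + 10))*(-215 - 221) = (10*8)*(-436) = 80*(-436) = -34880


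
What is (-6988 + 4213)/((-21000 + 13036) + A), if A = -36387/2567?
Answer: 284937/819199 ≈ 0.34782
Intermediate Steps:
A = -36387/2567 (A = -36387*1/2567 = -36387/2567 ≈ -14.175)
(-6988 + 4213)/((-21000 + 13036) + A) = (-6988 + 4213)/((-21000 + 13036) - 36387/2567) = -2775/(-7964 - 36387/2567) = -2775/(-20479975/2567) = -2775*(-2567/20479975) = 284937/819199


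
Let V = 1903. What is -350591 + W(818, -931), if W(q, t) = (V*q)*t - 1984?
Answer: -1449597449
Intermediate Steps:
W(q, t) = -1984 + 1903*q*t (W(q, t) = (1903*q)*t - 1984 = 1903*q*t - 1984 = -1984 + 1903*q*t)
-350591 + W(818, -931) = -350591 + (-1984 + 1903*818*(-931)) = -350591 + (-1984 - 1449244874) = -350591 - 1449246858 = -1449597449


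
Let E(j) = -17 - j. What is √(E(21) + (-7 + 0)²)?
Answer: √11 ≈ 3.3166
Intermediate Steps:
√(E(21) + (-7 + 0)²) = √((-17 - 1*21) + (-7 + 0)²) = √((-17 - 21) + (-7)²) = √(-38 + 49) = √11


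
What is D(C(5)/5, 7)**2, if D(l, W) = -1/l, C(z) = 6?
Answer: 25/36 ≈ 0.69444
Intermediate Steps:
D(C(5)/5, 7)**2 = (-1/(6/5))**2 = (-1/((1/5)*6))**2 = (-1/6/5)**2 = (-1*5/6)**2 = (-5/6)**2 = 25/36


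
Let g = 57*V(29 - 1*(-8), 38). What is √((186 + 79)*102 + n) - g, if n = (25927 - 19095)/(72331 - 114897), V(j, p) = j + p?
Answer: -4275 + √12243600682942/21283 ≈ -4110.6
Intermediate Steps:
n = -3416/21283 (n = 6832/(-42566) = 6832*(-1/42566) = -3416/21283 ≈ -0.16050)
g = 4275 (g = 57*((29 - 1*(-8)) + 38) = 57*((29 + 8) + 38) = 57*(37 + 38) = 57*75 = 4275)
√((186 + 79)*102 + n) - g = √((186 + 79)*102 - 3416/21283) - 1*4275 = √(265*102 - 3416/21283) - 4275 = √(27030 - 3416/21283) - 4275 = √(575276074/21283) - 4275 = √12243600682942/21283 - 4275 = -4275 + √12243600682942/21283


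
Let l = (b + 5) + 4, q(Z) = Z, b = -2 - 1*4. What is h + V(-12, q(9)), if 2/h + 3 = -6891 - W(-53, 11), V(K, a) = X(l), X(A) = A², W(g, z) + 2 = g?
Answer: 61549/6839 ≈ 8.9997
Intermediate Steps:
W(g, z) = -2 + g
b = -6 (b = -2 - 4 = -6)
l = 3 (l = (-6 + 5) + 4 = -1 + 4 = 3)
V(K, a) = 9 (V(K, a) = 3² = 9)
h = -2/6839 (h = 2/(-3 + (-6891 - (-2 - 53))) = 2/(-3 + (-6891 - 1*(-55))) = 2/(-3 + (-6891 + 55)) = 2/(-3 - 6836) = 2/(-6839) = 2*(-1/6839) = -2/6839 ≈ -0.00029244)
h + V(-12, q(9)) = -2/6839 + 9 = 61549/6839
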